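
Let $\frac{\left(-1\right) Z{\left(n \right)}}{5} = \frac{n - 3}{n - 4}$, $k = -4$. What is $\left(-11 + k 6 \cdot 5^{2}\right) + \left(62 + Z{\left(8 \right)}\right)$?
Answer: $- \frac{2221}{4} \approx -555.25$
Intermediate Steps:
$Z{\left(n \right)} = - \frac{5 \left(-3 + n\right)}{-4 + n}$ ($Z{\left(n \right)} = - 5 \frac{n - 3}{n - 4} = - 5 \frac{-3 + n}{-4 + n} = - \frac{5 \left(-3 + n\right)}{-4 + n}$)
$\left(-11 + k 6 \cdot 5^{2}\right) + \left(62 + Z{\left(8 \right)}\right) = \left(-11 + \left(-4\right) 6 \cdot 5^{2}\right) + \left(62 + \frac{5 \left(3 - 8\right)}{-4 + 8}\right) = \left(-11 - 600\right) + \left(62 + \frac{5 \left(3 - 8\right)}{4}\right) = \left(-11 - 600\right) + \left(62 + 5 \cdot \frac{1}{4} \left(-5\right)\right) = -611 + \left(62 - \frac{25}{4}\right) = -611 + \frac{223}{4} = - \frac{2221}{4}$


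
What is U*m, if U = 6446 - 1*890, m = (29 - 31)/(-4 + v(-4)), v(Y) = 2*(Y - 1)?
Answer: 5556/7 ≈ 793.71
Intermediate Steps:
v(Y) = -2 + 2*Y (v(Y) = 2*(-1 + Y) = -2 + 2*Y)
m = 1/7 (m = (29 - 31)/(-4 + (-2 + 2*(-4))) = -2/(-4 + (-2 - 8)) = -2/(-4 - 10) = -2/(-14) = -2*(-1/14) = 1/7 ≈ 0.14286)
U = 5556 (U = 6446 - 890 = 5556)
U*m = 5556*(1/7) = 5556/7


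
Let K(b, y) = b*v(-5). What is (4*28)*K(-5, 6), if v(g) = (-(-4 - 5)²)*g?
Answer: -226800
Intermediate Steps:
v(g) = -81*g (v(g) = (-1*(-9)²)*g = (-1*81)*g = -81*g)
K(b, y) = 405*b (K(b, y) = b*(-81*(-5)) = b*405 = 405*b)
(4*28)*K(-5, 6) = (4*28)*(405*(-5)) = 112*(-2025) = -226800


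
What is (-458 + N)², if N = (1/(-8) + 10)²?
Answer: 532271041/4096 ≈ 1.2995e+5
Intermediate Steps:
N = 6241/64 (N = (-⅛ + 10)² = (79/8)² = 6241/64 ≈ 97.516)
(-458 + N)² = (-458 + 6241/64)² = (-23071/64)² = 532271041/4096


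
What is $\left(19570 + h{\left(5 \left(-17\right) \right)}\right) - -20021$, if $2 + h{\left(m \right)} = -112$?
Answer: $39477$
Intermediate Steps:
$h{\left(m \right)} = -114$ ($h{\left(m \right)} = -2 - 112 = -114$)
$\left(19570 + h{\left(5 \left(-17\right) \right)}\right) - -20021 = \left(19570 - 114\right) - -20021 = 19456 + 20021 = 39477$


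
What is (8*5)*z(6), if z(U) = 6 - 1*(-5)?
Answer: 440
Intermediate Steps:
z(U) = 11 (z(U) = 6 + 5 = 11)
(8*5)*z(6) = (8*5)*11 = 40*11 = 440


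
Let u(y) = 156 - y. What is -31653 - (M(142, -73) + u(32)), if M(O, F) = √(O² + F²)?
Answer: -31777 - √25493 ≈ -31937.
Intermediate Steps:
M(O, F) = √(F² + O²)
-31653 - (M(142, -73) + u(32)) = -31653 - (√((-73)² + 142²) + (156 - 1*32)) = -31653 - (√(5329 + 20164) + (156 - 32)) = -31653 - (√25493 + 124) = -31653 - (124 + √25493) = -31653 + (-124 - √25493) = -31777 - √25493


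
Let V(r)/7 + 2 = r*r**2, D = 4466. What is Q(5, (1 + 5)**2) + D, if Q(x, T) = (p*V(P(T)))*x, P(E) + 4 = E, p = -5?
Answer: -5729584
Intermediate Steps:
P(E) = -4 + E
V(r) = -14 + 7*r**3 (V(r) = -14 + 7*(r*r**2) = -14 + 7*r**3)
Q(x, T) = x*(70 - 35*(-4 + T)**3) (Q(x, T) = (-5*(-14 + 7*(-4 + T)**3))*x = (70 - 35*(-4 + T)**3)*x = x*(70 - 35*(-4 + T)**3))
Q(5, (1 + 5)**2) + D = -35*5*(-2 + (-4 + (1 + 5)**2)**3) + 4466 = -35*5*(-2 + (-4 + 6**2)**3) + 4466 = -35*5*(-2 + (-4 + 36)**3) + 4466 = -35*5*(-2 + 32**3) + 4466 = -35*5*(-2 + 32768) + 4466 = -35*5*32766 + 4466 = -5734050 + 4466 = -5729584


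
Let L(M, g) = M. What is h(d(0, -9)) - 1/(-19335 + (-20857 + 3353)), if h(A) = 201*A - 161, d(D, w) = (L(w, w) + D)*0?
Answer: -5931078/36839 ≈ -161.00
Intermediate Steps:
d(D, w) = 0 (d(D, w) = (w + D)*0 = (D + w)*0 = 0)
h(A) = -161 + 201*A
h(d(0, -9)) - 1/(-19335 + (-20857 + 3353)) = (-161 + 201*0) - 1/(-19335 + (-20857 + 3353)) = (-161 + 0) - 1/(-19335 - 17504) = -161 - 1/(-36839) = -161 - 1*(-1/36839) = -161 + 1/36839 = -5931078/36839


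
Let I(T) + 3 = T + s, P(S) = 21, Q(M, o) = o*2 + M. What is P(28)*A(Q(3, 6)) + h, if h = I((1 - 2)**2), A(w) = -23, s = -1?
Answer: -486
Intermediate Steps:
Q(M, o) = M + 2*o (Q(M, o) = 2*o + M = M + 2*o)
I(T) = -4 + T (I(T) = -3 + (T - 1) = -3 + (-1 + T) = -4 + T)
h = -3 (h = -4 + (1 - 2)**2 = -4 + (-1)**2 = -4 + 1 = -3)
P(28)*A(Q(3, 6)) + h = 21*(-23) - 3 = -483 - 3 = -486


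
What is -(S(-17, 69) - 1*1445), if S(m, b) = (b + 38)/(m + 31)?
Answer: 20123/14 ≈ 1437.4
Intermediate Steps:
S(m, b) = (38 + b)/(31 + m)
-(S(-17, 69) - 1*1445) = -((38 + 69)/(31 - 17) - 1*1445) = -(107/14 - 1445) = -1*(-20123/14) = 20123/14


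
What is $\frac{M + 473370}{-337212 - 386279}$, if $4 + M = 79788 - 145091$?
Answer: $- \frac{408063}{723491} \approx -0.56402$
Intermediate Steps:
$M = -65307$ ($M = -4 + \left(79788 - 145091\right) = -4 - 65303 = -65307$)
$\frac{M + 473370}{-337212 - 386279} = \frac{-65307 + 473370}{-337212 - 386279} = \frac{408063}{-723491} = 408063 \left(- \frac{1}{723491}\right) = - \frac{408063}{723491}$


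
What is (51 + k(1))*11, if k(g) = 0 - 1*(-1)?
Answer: 572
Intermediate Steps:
k(g) = 1 (k(g) = 0 + 1 = 1)
(51 + k(1))*11 = (51 + 1)*11 = 52*11 = 572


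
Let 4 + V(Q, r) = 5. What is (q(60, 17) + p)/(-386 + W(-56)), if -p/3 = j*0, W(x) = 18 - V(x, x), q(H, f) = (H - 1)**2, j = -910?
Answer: -3481/369 ≈ -9.4336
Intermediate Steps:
V(Q, r) = 1 (V(Q, r) = -4 + 5 = 1)
q(H, f) = (-1 + H)**2
W(x) = 17 (W(x) = 18 - 1*1 = 18 - 1 = 17)
p = 0 (p = -(-2730)*0 = -3*0 = 0)
(q(60, 17) + p)/(-386 + W(-56)) = ((-1 + 60)**2 + 0)/(-386 + 17) = (59**2 + 0)/(-369) = (3481 + 0)*(-1/369) = 3481*(-1/369) = -3481/369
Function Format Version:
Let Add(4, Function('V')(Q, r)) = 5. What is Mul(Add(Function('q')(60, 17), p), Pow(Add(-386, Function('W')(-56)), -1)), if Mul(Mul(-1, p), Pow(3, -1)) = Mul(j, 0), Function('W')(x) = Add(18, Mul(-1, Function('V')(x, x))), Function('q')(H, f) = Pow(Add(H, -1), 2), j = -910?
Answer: Rational(-3481, 369) ≈ -9.4336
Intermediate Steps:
Function('V')(Q, r) = 1 (Function('V')(Q, r) = Add(-4, 5) = 1)
Function('q')(H, f) = Pow(Add(-1, H), 2)
Function('W')(x) = 17 (Function('W')(x) = Add(18, Mul(-1, 1)) = Add(18, -1) = 17)
p = 0 (p = Mul(-3, Mul(-910, 0)) = Mul(-3, 0) = 0)
Mul(Add(Function('q')(60, 17), p), Pow(Add(-386, Function('W')(-56)), -1)) = Mul(Add(Pow(Add(-1, 60), 2), 0), Pow(Add(-386, 17), -1)) = Mul(Add(Pow(59, 2), 0), Pow(-369, -1)) = Mul(Add(3481, 0), Rational(-1, 369)) = Mul(3481, Rational(-1, 369)) = Rational(-3481, 369)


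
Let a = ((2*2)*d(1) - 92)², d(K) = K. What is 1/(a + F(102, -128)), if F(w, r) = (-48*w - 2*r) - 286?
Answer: 1/2818 ≈ 0.00035486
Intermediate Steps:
F(w, r) = -286 - 48*w - 2*r
a = 7744 (a = ((2*2)*1 - 92)² = (4*1 - 92)² = (4 - 92)² = (-88)² = 7744)
1/(a + F(102, -128)) = 1/(7744 + (-286 - 48*102 - 2*(-128))) = 1/(7744 + (-286 - 4896 + 256)) = 1/(7744 - 4926) = 1/2818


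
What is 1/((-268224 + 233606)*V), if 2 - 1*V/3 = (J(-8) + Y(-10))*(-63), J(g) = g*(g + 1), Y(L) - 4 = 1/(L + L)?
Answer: -10/3924486879 ≈ -2.5481e-9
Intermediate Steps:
Y(L) = 4 + 1/(2*L) (Y(L) = 4 + 1/(L + L) = 4 + 1/(2*L))
J(g) = g*(1 + g)
V = 226731/20 (V = 6 - 3*(-8*(1 - 8) + (4 + (1/2)/(-10)))*(-63) = 6 - 3*(-8*(-7) + (4 + (1/2)*(-1/10)))*(-63) = 6 - 3*(56 + (4 - 1/20))*(-63) = 6 - 3*(56 + 79/20)*(-63) = 6 - 3597*(-63)/20 = 6 - 3*(-75537/20) = 6 + 226611/20 = 226731/20 ≈ 11337.)
1/((-268224 + 233606)*V) = 1/((-268224 + 233606)*(226731/20)) = (20/226731)/(-34618) = -1/34618*20/226731 = -10/3924486879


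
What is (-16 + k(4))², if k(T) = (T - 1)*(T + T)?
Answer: 64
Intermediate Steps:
k(T) = 2*T*(-1 + T) (k(T) = (-1 + T)*(2*T) = 2*T*(-1 + T))
(-16 + k(4))² = (-16 + 2*4*(-1 + 4))² = (-16 + 2*4*3)² = (-16 + 24)² = 8² = 64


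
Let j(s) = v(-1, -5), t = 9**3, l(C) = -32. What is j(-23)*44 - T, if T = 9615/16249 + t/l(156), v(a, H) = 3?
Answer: 80173617/519968 ≈ 154.19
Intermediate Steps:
t = 729
j(s) = 3
T = -11537841/519968 (T = 9615/16249 + 729/(-32) = 9615*(1/16249) + 729*(-1/32) = 9615/16249 - 729/32 = -11537841/519968 ≈ -22.190)
j(-23)*44 - T = 3*44 - 1*(-11537841/519968) = 132 + 11537841/519968 = 80173617/519968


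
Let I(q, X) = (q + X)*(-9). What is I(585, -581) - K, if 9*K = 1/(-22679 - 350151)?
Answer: -120796919/3355470 ≈ -36.000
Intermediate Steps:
I(q, X) = -9*X - 9*q (I(q, X) = (X + q)*(-9) = -9*X - 9*q)
K = -1/3355470 (K = 1/(9*(-22679 - 350151)) = (1/9)/(-372830) = (1/9)*(-1/372830) = -1/3355470 ≈ -2.9802e-7)
I(585, -581) - K = (-9*(-581) - 9*585) - 1*(-1/3355470) = (5229 - 5265) + 1/3355470 = -36 + 1/3355470 = -120796919/3355470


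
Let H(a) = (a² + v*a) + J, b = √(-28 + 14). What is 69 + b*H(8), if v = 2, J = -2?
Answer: 69 + 78*I*√14 ≈ 69.0 + 291.85*I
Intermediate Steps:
b = I*√14 (b = √(-14) = I*√14 ≈ 3.7417*I)
H(a) = -2 + a² + 2*a (H(a) = (a² + 2*a) - 2 = -2 + a² + 2*a)
69 + b*H(8) = 69 + (I*√14)*(-2 + 8² + 2*8) = 69 + (I*√14)*(-2 + 64 + 16) = 69 + (I*√14)*78 = 69 + 78*I*√14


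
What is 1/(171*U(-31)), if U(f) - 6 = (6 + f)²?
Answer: 1/107901 ≈ 9.2678e-6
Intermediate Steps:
U(f) = 6 + (6 + f)²
1/(171*U(-31)) = 1/(171*(6 + (6 - 31)²)) = 1/(171*(6 + (-25)²)) = 1/(171*(6 + 625)) = (1/171)/631 = (1/171)*(1/631) = 1/107901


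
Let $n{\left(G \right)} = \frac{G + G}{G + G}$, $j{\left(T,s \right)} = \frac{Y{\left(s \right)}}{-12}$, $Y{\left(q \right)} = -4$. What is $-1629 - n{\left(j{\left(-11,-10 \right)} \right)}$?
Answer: $-1630$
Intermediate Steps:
$j{\left(T,s \right)} = \frac{1}{3}$ ($j{\left(T,s \right)} = - \frac{4}{-12} = \left(-4\right) \left(- \frac{1}{12}\right) = \frac{1}{3}$)
$n{\left(G \right)} = 1$ ($n{\left(G \right)} = \frac{2 G}{2 G} = 2 G \frac{1}{2 G} = 1$)
$-1629 - n{\left(j{\left(-11,-10 \right)} \right)} = -1629 - 1 = -1630$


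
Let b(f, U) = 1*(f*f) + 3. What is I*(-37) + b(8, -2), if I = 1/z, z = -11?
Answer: 774/11 ≈ 70.364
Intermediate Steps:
I = -1/11 (I = 1/(-11) = -1/11 ≈ -0.090909)
b(f, U) = 3 + f**2 (b(f, U) = 1*f**2 + 3 = f**2 + 3 = 3 + f**2)
I*(-37) + b(8, -2) = -1/11*(-37) + (3 + 8**2) = 37/11 + (3 + 64) = 37/11 + 67 = 774/11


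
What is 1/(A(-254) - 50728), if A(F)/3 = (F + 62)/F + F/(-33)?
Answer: -1397/70831590 ≈ -1.9723e-5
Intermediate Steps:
A(F) = -F/11 + 3*(62 + F)/F (A(F) = 3*((F + 62)/F + F/(-33)) = 3*((62 + F)/F + F*(-1/33)) = 3*((62 + F)/F - F/33) = 3*(-F/33 + (62 + F)/F) = -F/11 + 3*(62 + F)/F)
1/(A(-254) - 50728) = 1/((3 + 186/(-254) - 1/11*(-254)) - 50728) = 1/((3 + 186*(-1/254) + 254/11) - 50728) = 1/((3 - 93/127 + 254/11) - 50728) = 1/(35426/1397 - 50728) = 1/(-70831590/1397) = -1397/70831590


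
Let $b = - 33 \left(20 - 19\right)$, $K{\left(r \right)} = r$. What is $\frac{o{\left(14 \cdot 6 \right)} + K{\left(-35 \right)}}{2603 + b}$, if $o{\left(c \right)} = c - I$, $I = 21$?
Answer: $\frac{14}{1285} \approx 0.010895$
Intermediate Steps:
$o{\left(c \right)} = -21 + c$ ($o{\left(c \right)} = c - 21 = -21 + c$)
$b = -33$ ($b = \left(-33\right) 1 = -33$)
$\frac{o{\left(14 \cdot 6 \right)} + K{\left(-35 \right)}}{2603 + b} = \frac{\left(-21 + 14 \cdot 6\right) - 35}{2603 - 33} = \frac{\left(-21 + 84\right) - 35}{2570} = \left(63 - 35\right) \frac{1}{2570} = 28 \cdot \frac{1}{2570} = \frac{14}{1285}$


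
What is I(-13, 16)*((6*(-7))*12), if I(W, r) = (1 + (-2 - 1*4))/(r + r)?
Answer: 315/4 ≈ 78.750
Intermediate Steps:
I(W, r) = -5/(2*r) (I(W, r) = (1 + (-2 - 4))/((2*r)) = (1 - 6)*(1/(2*r)) = -5/(2*r))
I(-13, 16)*((6*(-7))*12) = (-5/2/16)*((6*(-7))*12) = (-5/2*1/16)*(-42*12) = -5/32*(-504) = 315/4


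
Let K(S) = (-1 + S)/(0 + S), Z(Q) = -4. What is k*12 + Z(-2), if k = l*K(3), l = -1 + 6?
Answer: 36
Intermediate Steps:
K(S) = (-1 + S)/S
l = 5
k = 10/3 (k = 5*((-1 + 3)/3) = 5*((⅓)*2) = 5*(⅔) = 10/3 ≈ 3.3333)
k*12 + Z(-2) = (10/3)*12 - 4 = 40 - 4 = 36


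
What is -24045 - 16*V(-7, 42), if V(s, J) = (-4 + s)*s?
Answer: -25277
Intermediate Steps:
V(s, J) = s*(-4 + s)
-24045 - 16*V(-7, 42) = -24045 - (-112)*(-4 - 7) = -24045 - (-112)*(-11) = -24045 - 16*77 = -24045 - 1232 = -25277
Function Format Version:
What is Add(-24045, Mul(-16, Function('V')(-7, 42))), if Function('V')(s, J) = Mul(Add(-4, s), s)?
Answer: -25277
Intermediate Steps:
Function('V')(s, J) = Mul(s, Add(-4, s))
Add(-24045, Mul(-16, Function('V')(-7, 42))) = Add(-24045, Mul(-16, Mul(-7, Add(-4, -7)))) = Add(-24045, Mul(-16, Mul(-7, -11))) = Add(-24045, Mul(-16, 77)) = Add(-24045, -1232) = -25277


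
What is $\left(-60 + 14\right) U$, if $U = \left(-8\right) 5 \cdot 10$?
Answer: $18400$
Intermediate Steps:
$U = -400$ ($U = \left(-40\right) 10 = -400$)
$\left(-60 + 14\right) U = \left(-60 + 14\right) \left(-400\right) = \left(-46\right) \left(-400\right) = 18400$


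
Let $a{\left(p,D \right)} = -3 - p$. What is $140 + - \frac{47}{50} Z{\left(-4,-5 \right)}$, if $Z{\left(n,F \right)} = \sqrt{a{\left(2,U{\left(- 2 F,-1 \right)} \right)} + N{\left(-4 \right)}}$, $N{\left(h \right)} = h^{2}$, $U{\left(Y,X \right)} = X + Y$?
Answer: $140 - \frac{47 \sqrt{11}}{50} \approx 136.88$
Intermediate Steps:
$Z{\left(n,F \right)} = \sqrt{11}$ ($Z{\left(n,F \right)} = \sqrt{\left(-3 - 2\right) + \left(-4\right)^{2}} = \sqrt{\left(-3 - 2\right) + 16} = \sqrt{-5 + 16} = \sqrt{11}$)
$140 + - \frac{47}{50} Z{\left(-4,-5 \right)} = 140 + - \frac{47}{50} \sqrt{11} = 140 + \left(-47\right) \frac{1}{50} \sqrt{11} = 140 - \frac{47 \sqrt{11}}{50}$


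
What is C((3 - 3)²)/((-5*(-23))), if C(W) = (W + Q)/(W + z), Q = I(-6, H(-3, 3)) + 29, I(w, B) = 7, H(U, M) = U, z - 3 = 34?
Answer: 36/4255 ≈ 0.0084606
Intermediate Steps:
z = 37 (z = 3 + 34 = 37)
Q = 36 (Q = 7 + 29 = 36)
C(W) = (36 + W)/(37 + W) (C(W) = (W + 36)/(W + 37) = (36 + W)/(37 + W))
C((3 - 3)²)/((-5*(-23))) = ((36 + (3 - 3)²)/(37 + (3 - 3)²))/((-5*(-23))) = ((36 + 0²)/(37 + 0²))/115 = ((36 + 0)/(37 + 0))*(1/115) = (36/37)*(1/115) = 36/4255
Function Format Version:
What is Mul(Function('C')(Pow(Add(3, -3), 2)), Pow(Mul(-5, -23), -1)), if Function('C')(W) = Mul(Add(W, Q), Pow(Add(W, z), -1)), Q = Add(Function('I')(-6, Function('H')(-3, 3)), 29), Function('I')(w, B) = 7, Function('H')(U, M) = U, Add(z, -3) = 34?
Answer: Rational(36, 4255) ≈ 0.0084606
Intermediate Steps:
z = 37 (z = Add(3, 34) = 37)
Q = 36 (Q = Add(7, 29) = 36)
Function('C')(W) = Mul(Pow(Add(37, W), -1), Add(36, W)) (Function('C')(W) = Mul(Add(W, 36), Pow(Add(W, 37), -1)) = Mul(Add(36, W), Pow(Add(37, W), -1)) = Mul(Pow(Add(37, W), -1), Add(36, W)))
Mul(Function('C')(Pow(Add(3, -3), 2)), Pow(Mul(-5, -23), -1)) = Mul(Mul(Pow(Add(37, Pow(Add(3, -3), 2)), -1), Add(36, Pow(Add(3, -3), 2))), Pow(Mul(-5, -23), -1)) = Mul(Mul(Pow(Add(37, Pow(0, 2)), -1), Add(36, Pow(0, 2))), Pow(115, -1)) = Mul(Mul(Pow(Add(37, 0), -1), Add(36, 0)), Rational(1, 115)) = Mul(Mul(Pow(37, -1), 36), Rational(1, 115)) = Mul(Mul(Rational(1, 37), 36), Rational(1, 115)) = Mul(Rational(36, 37), Rational(1, 115)) = Rational(36, 4255)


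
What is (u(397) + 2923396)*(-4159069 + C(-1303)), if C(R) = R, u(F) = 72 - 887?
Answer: -12159024160132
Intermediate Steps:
u(F) = -815
(u(397) + 2923396)*(-4159069 + C(-1303)) = (-815 + 2923396)*(-4159069 - 1303) = 2922581*(-4160372) = -12159024160132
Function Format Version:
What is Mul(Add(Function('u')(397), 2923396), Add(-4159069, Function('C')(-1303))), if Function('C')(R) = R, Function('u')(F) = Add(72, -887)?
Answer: -12159024160132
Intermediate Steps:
Function('u')(F) = -815
Mul(Add(Function('u')(397), 2923396), Add(-4159069, Function('C')(-1303))) = Mul(Add(-815, 2923396), Add(-4159069, -1303)) = Mul(2922581, -4160372) = -12159024160132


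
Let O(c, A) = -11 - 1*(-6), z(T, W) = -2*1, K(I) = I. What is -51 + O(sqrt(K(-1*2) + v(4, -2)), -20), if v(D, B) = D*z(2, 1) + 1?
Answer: -56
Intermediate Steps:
z(T, W) = -2
v(D, B) = 1 - 2*D (v(D, B) = D*(-2) + 1 = -2*D + 1 = 1 - 2*D)
O(c, A) = -5 (O(c, A) = -11 + 6 = -5)
-51 + O(sqrt(K(-1*2) + v(4, -2)), -20) = -51 - 5 = -56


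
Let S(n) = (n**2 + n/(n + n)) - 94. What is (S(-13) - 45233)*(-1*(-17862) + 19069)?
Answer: -3335423265/2 ≈ -1.6677e+9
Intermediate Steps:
S(n) = -187/2 + n**2 (S(n) = (n**2 + n/((2*n))) - 94 = (n**2 + (1/(2*n))*n) - 94 = (n**2 + 1/2) - 94 = (1/2 + n**2) - 94 = -187/2 + n**2)
(S(-13) - 45233)*(-1*(-17862) + 19069) = ((-187/2 + (-13)**2) - 45233)*(-1*(-17862) + 19069) = ((-187/2 + 169) - 45233)*(17862 + 19069) = (151/2 - 45233)*36931 = -90315/2*36931 = -3335423265/2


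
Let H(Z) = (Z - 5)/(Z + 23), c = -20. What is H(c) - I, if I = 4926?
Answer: -14803/3 ≈ -4934.3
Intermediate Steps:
H(Z) = (-5 + Z)/(23 + Z)
H(c) - I = (-5 - 20)/(23 - 20) - 1*4926 = -25/3 - 4926 = -14803/3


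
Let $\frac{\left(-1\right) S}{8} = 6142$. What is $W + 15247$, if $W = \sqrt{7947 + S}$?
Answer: $15247 + i \sqrt{41189} \approx 15247.0 + 202.95 i$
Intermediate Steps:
$S = -49136$ ($S = \left(-8\right) 6142 = -49136$)
$W = i \sqrt{41189}$ ($W = \sqrt{7947 - 49136} = \sqrt{-41189} = i \sqrt{41189} \approx 202.95 i$)
$W + 15247 = i \sqrt{41189} + 15247 = 15247 + i \sqrt{41189}$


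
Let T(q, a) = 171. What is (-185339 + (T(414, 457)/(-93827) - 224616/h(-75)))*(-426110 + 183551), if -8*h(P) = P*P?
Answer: 2631739245616319844/58641875 ≈ 4.4878e+10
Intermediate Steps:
h(P) = -P²/8 (h(P) = -P*P/8 = -P²/8)
(-185339 + (T(414, 457)/(-93827) - 224616/h(-75)))*(-426110 + 183551) = (-185339 + (171/(-93827) - 224616/((-⅛*(-75)²))))*(-426110 + 183551) = (-185339 + (171*(-1/93827) - 224616/((-⅛*5625))))*(-242559) = (-185339 + (-171/93827 - 224616/(-5625/8)))*(-242559) = (-185339 + (-171/93827 - 224616*(-8/5625)))*(-242559) = (-185339 + (-171/93827 + 598976/1875))*(-242559) = (-185339 + 56199800527/175925625)*(-242559) = -32549679611348/175925625*(-242559) = 2631739245616319844/58641875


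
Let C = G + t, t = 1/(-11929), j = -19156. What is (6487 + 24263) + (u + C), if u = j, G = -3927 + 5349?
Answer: 155267863/11929 ≈ 13016.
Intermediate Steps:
t = -1/11929 ≈ -8.3829e-5
G = 1422
u = -19156
C = 16963037/11929 (C = 1422 - 1/11929 = 16963037/11929 ≈ 1422.0)
(6487 + 24263) + (u + C) = (6487 + 24263) + (-19156 + 16963037/11929) = 30750 - 211548887/11929 = 155267863/11929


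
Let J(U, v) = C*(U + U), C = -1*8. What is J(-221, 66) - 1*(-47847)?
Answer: 51383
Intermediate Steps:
C = -8
J(U, v) = -16*U (J(U, v) = -8*(U + U) = -16*U)
J(-221, 66) - 1*(-47847) = -16*(-221) - 1*(-47847) = 3536 + 47847 = 51383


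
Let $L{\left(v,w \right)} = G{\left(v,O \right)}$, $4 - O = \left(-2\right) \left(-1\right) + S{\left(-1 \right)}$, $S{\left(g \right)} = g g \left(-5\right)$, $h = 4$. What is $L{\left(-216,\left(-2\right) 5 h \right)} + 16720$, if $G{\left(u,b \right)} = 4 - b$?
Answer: $16717$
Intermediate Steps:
$S{\left(g \right)} = - 5 g^{2}$ ($S{\left(g \right)} = g^{2} \left(-5\right) = - 5 g^{2}$)
$O = 7$ ($O = 4 - \left(\left(-2\right) \left(-1\right) - 5 \left(-1\right)^{2}\right) = 4 - \left(2 - 5\right) = 4 - -3 = 4 + 3 = 7$)
$L{\left(v,w \right)} = -3$ ($L{\left(v,w \right)} = 4 - 7 = -3$)
$L{\left(-216,\left(-2\right) 5 h \right)} + 16720 = -3 + 16720 = 16717$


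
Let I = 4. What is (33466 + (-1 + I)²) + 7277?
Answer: 40752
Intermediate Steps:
(33466 + (-1 + I)²) + 7277 = (33466 + (-1 + 4)²) + 7277 = (33466 + 3²) + 7277 = (33466 + 9) + 7277 = 33475 + 7277 = 40752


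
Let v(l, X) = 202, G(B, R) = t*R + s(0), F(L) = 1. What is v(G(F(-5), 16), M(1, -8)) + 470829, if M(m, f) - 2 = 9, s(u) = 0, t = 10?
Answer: 471031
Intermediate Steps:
M(m, f) = 11 (M(m, f) = 2 + 9 = 11)
G(B, R) = 10*R (G(B, R) = 10*R + 0 = 10*R)
v(G(F(-5), 16), M(1, -8)) + 470829 = 202 + 470829 = 471031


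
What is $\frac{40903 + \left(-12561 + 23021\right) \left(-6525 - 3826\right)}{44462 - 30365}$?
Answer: $- \frac{108230557}{14097} \approx -7677.6$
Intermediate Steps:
$\frac{40903 + \left(-12561 + 23021\right) \left(-6525 - 3826\right)}{44462 - 30365} = \frac{40903 + 10460 \left(-10351\right)}{14097} = \left(40903 - 108271460\right) \frac{1}{14097} = \left(-108230557\right) \frac{1}{14097} = - \frac{108230557}{14097}$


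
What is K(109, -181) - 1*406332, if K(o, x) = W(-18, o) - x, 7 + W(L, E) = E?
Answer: -406049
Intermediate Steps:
W(L, E) = -7 + E
K(o, x) = -7 + o - x (K(o, x) = (-7 + o) - x = -7 + o - x)
K(109, -181) - 1*406332 = (-7 + 109 - 1*(-181)) - 1*406332 = (-7 + 109 + 181) - 406332 = 283 - 406332 = -406049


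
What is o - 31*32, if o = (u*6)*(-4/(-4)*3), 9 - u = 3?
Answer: -884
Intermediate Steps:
u = 6 (u = 9 - 1*3 = 9 - 3 = 6)
o = 108 (o = (6*6)*(-4/(-4)*3) = 36*(-4*(-¼)*3) = 36*(1*3) = 36*3 = 108)
o - 31*32 = 108 - 31*32 = 108 - 992 = -884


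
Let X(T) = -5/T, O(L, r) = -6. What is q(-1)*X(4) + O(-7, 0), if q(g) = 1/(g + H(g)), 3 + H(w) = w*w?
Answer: -67/12 ≈ -5.5833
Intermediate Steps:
H(w) = -3 + w² (H(w) = -3 + w*w = -3 + w²)
q(g) = 1/(-3 + g + g²) (q(g) = 1/(g + (-3 + g²)) = 1/(-3 + g + g²))
q(-1)*X(4) + O(-7, 0) = (-5/4)/(-3 - 1 + (-1)²) - 6 = (-5*¼)/(-3 - 1 + 1) - 6 = -5/4/(-3) - 6 = -⅓*(-5/4) - 6 = 5/12 - 6 = -67/12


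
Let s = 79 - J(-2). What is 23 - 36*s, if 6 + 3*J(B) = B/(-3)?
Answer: -2885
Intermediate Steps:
J(B) = -2 - B/9 (J(B) = -2 + (B/(-3))/3 = -2 + (B*(-⅓))/3 = -2 + (-B/3)/3 = -2 - B/9)
s = 727/9 (s = 79 - (-2 - ⅑*(-2)) = 79 - (-2 + 2/9) = 79 - 1*(-16/9) = 79 + 16/9 = 727/9 ≈ 80.778)
23 - 36*s = 23 - 36*727/9 = 23 - 2908 = -2885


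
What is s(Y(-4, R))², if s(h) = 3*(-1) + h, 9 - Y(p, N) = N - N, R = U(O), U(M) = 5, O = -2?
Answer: 36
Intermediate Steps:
R = 5
Y(p, N) = 9 (Y(p, N) = 9 - (N - N) = 9 - 1*0 = 9 + 0 = 9)
s(h) = -3 + h
s(Y(-4, R))² = (-3 + 9)² = 6² = 36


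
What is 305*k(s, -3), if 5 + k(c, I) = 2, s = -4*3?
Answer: -915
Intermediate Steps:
s = -12
k(c, I) = -3 (k(c, I) = -5 + 2 = -3)
305*k(s, -3) = 305*(-3) = -915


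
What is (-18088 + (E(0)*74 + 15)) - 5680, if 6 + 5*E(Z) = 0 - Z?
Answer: -119209/5 ≈ -23842.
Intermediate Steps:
E(Z) = -6/5 - Z/5 (E(Z) = -6/5 + (0 - Z)/5 = -6/5 + (-Z)/5 = -6/5 - Z/5)
(-18088 + (E(0)*74 + 15)) - 5680 = (-18088 + ((-6/5 - 1/5*0)*74 + 15)) - 5680 = (-18088 + ((-6/5 + 0)*74 + 15)) - 5680 = (-18088 + (-6/5*74 + 15)) - 5680 = (-18088 + (-444/5 + 15)) - 5680 = (-18088 - 369/5) - 5680 = -90809/5 - 5680 = -119209/5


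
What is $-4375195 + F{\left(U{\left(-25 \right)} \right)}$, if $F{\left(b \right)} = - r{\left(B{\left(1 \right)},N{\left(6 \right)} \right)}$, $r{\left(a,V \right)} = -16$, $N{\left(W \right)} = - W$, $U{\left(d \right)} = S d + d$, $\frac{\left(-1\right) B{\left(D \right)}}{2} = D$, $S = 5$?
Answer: $-4375179$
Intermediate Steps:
$B{\left(D \right)} = - 2 D$
$U{\left(d \right)} = 6 d$ ($U{\left(d \right)} = 5 d + d = 6 d$)
$F{\left(b \right)} = 16$ ($F{\left(b \right)} = \left(-1\right) \left(-16\right) = 16$)
$-4375195 + F{\left(U{\left(-25 \right)} \right)} = -4375195 + 16 = -4375179$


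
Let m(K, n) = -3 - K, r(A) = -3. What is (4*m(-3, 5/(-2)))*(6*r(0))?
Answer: 0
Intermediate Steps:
(4*m(-3, 5/(-2)))*(6*r(0)) = (4*(-3 - 1*(-3)))*(6*(-3)) = (4*(-3 + 3))*(-18) = (4*0)*(-18) = 0*(-18) = 0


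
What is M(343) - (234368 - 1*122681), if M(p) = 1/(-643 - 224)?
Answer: -96832630/867 ≈ -1.1169e+5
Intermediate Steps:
M(p) = -1/867 (M(p) = 1/(-867) = -1/867)
M(343) - (234368 - 1*122681) = -1/867 - (234368 - 1*122681) = -1/867 - (234368 - 122681) = -1/867 - 1*111687 = -1/867 - 111687 = -96832630/867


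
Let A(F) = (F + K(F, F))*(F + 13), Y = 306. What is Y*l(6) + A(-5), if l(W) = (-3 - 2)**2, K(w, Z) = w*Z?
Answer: 7810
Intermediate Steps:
K(w, Z) = Z*w
l(W) = 25 (l(W) = (-5)**2 = 25)
A(F) = (13 + F)*(F + F**2) (A(F) = (F + F*F)*(F + 13) = (F + F**2)*(13 + F) = (13 + F)*(F + F**2))
Y*l(6) + A(-5) = 306*25 - 5*(13 + (-5)**2 + 14*(-5)) = 7650 - 5*(13 + 25 - 70) = 7650 - 5*(-32) = 7650 + 160 = 7810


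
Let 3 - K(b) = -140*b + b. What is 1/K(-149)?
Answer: -1/20708 ≈ -4.8291e-5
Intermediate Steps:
K(b) = 3 + 139*b (K(b) = 3 - (-140*b + b) = 3 - (-139)*b = 3 + 139*b)
1/K(-149) = 1/(3 + 139*(-149)) = 1/(3 - 20711) = 1/(-20708) = -1/20708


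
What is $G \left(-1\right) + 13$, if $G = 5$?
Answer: $8$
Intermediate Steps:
$G \left(-1\right) + 13 = 5 \left(-1\right) + 13 = -5 + 13 = 8$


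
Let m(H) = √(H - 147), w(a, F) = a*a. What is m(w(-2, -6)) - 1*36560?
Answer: -36560 + I*√143 ≈ -36560.0 + 11.958*I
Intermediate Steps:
w(a, F) = a²
m(H) = √(-147 + H)
m(w(-2, -6)) - 1*36560 = √(-147 + (-2)²) - 1*36560 = √(-147 + 4) - 36560 = √(-143) - 36560 = I*√143 - 36560 = -36560 + I*√143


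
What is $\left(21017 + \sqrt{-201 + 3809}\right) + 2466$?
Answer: $23483 + 2 \sqrt{902} \approx 23543.0$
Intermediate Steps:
$\left(21017 + \sqrt{-201 + 3809}\right) + 2466 = \left(21017 + \sqrt{3608}\right) + 2466 = \left(21017 + 2 \sqrt{902}\right) + 2466 = 23483 + 2 \sqrt{902}$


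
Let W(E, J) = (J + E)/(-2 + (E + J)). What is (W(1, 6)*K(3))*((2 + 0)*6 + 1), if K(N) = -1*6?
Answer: -546/5 ≈ -109.20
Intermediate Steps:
W(E, J) = (E + J)/(-2 + E + J)
K(N) = -6
(W(1, 6)*K(3))*((2 + 0)*6 + 1) = (((1 + 6)/(-2 + 1 + 6))*(-6))*((2 + 0)*6 + 1) = ((7/5)*(-6))*(2*6 + 1) = (((1/5)*7)*(-6))*(12 + 1) = ((7/5)*(-6))*13 = -42/5*13 = -546/5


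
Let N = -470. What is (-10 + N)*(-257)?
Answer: 123360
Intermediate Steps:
(-10 + N)*(-257) = (-10 - 470)*(-257) = -480*(-257) = 123360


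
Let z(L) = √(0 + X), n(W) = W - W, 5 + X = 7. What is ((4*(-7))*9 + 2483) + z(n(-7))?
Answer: 2231 + √2 ≈ 2232.4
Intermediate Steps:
X = 2 (X = -5 + 7 = 2)
n(W) = 0
z(L) = √2 (z(L) = √(0 + 2) = √2)
((4*(-7))*9 + 2483) + z(n(-7)) = ((4*(-7))*9 + 2483) + √2 = (-28*9 + 2483) + √2 = (-252 + 2483) + √2 = 2231 + √2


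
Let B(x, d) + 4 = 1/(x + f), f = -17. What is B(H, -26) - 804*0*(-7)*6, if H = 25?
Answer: -31/8 ≈ -3.8750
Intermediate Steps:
B(x, d) = -4 + 1/(-17 + x) (B(x, d) = -4 + 1/(x - 17) = -4 + 1/(-17 + x))
B(H, -26) - 804*0*(-7)*6 = (69 - 4*25)/(-17 + 25) - 804*0*(-7)*6 = (69 - 100)/8 - 0*6 = (⅛)*(-31) - 804*0 = -31/8 + 0 = -31/8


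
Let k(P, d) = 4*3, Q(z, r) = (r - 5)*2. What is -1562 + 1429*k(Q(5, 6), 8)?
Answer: 15586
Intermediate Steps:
Q(z, r) = -10 + 2*r (Q(z, r) = (-5 + r)*2 = -10 + 2*r)
k(P, d) = 12
-1562 + 1429*k(Q(5, 6), 8) = -1562 + 1429*12 = -1562 + 17148 = 15586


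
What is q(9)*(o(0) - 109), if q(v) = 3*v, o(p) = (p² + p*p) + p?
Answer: -2943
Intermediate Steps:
o(p) = p + 2*p² (o(p) = (p² + p²) + p = 2*p² + p = p + 2*p²)
q(9)*(o(0) - 109) = (3*9)*(0*(1 + 2*0) - 109) = 27*(0*(1 + 0) - 109) = 27*(0*1 - 109) = 27*(0 - 109) = 27*(-109) = -2943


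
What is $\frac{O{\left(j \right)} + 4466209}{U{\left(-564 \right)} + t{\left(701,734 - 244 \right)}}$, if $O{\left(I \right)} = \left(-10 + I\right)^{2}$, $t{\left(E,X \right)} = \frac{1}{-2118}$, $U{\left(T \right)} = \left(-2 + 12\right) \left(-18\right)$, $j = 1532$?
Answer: $- \frac{14365743774}{381241} \approx -37682.0$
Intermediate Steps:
$U{\left(T \right)} = -180$ ($U{\left(T \right)} = 10 \left(-18\right) = -180$)
$t{\left(E,X \right)} = - \frac{1}{2118}$
$\frac{O{\left(j \right)} + 4466209}{U{\left(-564 \right)} + t{\left(701,734 - 244 \right)}} = \frac{\left(-10 + 1532\right)^{2} + 4466209}{-180 - \frac{1}{2118}} = \frac{1522^{2} + 4466209}{- \frac{381241}{2118}} = \left(2316484 + 4466209\right) \left(- \frac{2118}{381241}\right) = 6782693 \left(- \frac{2118}{381241}\right) = - \frac{14365743774}{381241}$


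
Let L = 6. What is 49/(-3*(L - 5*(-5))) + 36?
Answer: 3299/93 ≈ 35.473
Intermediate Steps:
49/(-3*(L - 5*(-5))) + 36 = 49/(-3*(6 - 5*(-5))) + 36 = 49/(-3*(6 + 25)) + 36 = 49/(-3*31) + 36 = 49/(-93) + 36 = -1/93*49 + 36 = -49/93 + 36 = 3299/93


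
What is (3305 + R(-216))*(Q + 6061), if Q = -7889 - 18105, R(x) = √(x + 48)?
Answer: -65878565 - 39866*I*√42 ≈ -6.5879e+7 - 2.5836e+5*I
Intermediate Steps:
R(x) = √(48 + x)
Q = -25994
(3305 + R(-216))*(Q + 6061) = (3305 + √(48 - 216))*(-25994 + 6061) = (3305 + √(-168))*(-19933) = (3305 + 2*I*√42)*(-19933) = -65878565 - 39866*I*√42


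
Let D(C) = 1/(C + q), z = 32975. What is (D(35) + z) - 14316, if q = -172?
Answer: 2556282/137 ≈ 18659.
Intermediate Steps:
D(C) = 1/(-172 + C) (D(C) = 1/(C - 172) = 1/(-172 + C))
(D(35) + z) - 14316 = (1/(-172 + 35) + 32975) - 14316 = (1/(-137) + 32975) - 14316 = (-1/137 + 32975) - 14316 = 4517574/137 - 14316 = 2556282/137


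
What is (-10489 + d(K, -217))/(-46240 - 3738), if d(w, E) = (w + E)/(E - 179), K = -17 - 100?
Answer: 2076655/9895644 ≈ 0.20986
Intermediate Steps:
K = -117
d(w, E) = (E + w)/(-179 + E)
(-10489 + d(K, -217))/(-46240 - 3738) = (-10489 + (-217 - 117)/(-179 - 217))/(-46240 - 3738) = (-10489 - 334/(-396))/(-49978) = (-10489 - 1/396*(-334))*(-1/49978) = (-10489 + 167/198)*(-1/49978) = -2076655/198*(-1/49978) = 2076655/9895644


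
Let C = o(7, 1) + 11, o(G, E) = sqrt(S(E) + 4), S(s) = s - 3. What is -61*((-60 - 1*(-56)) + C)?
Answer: -427 - 61*sqrt(2) ≈ -513.27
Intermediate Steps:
S(s) = -3 + s
o(G, E) = sqrt(1 + E) (o(G, E) = sqrt((-3 + E) + 4) = sqrt(1 + E))
C = 11 + sqrt(2) (C = sqrt(1 + 1) + 11 = sqrt(2) + 11 = 11 + sqrt(2) ≈ 12.414)
-61*((-60 - 1*(-56)) + C) = -61*((-60 - 1*(-56)) + (11 + sqrt(2))) = -61*((-60 + 56) + (11 + sqrt(2))) = -61*(-4 + (11 + sqrt(2))) = -61*(7 + sqrt(2)) = -427 - 61*sqrt(2)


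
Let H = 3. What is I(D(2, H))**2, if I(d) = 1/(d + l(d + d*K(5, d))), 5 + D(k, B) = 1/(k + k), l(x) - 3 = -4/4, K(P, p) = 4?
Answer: 16/121 ≈ 0.13223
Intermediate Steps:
l(x) = 2 (l(x) = 3 - 4/4 = 3 - 4*1/4 = 3 - 1 = 2)
D(k, B) = -5 + 1/(2*k) (D(k, B) = -5 + 1/(k + k) = -5 + 1/(2*k))
I(d) = 1/(2 + d) (I(d) = 1/(d + 2) = 1/(2 + d))
I(D(2, H))**2 = (1/(2 + (-5 + (1/2)/2)))**2 = (1/(2 + (-5 + (1/2)*(1/2))))**2 = (1/(2 + (-5 + 1/4)))**2 = (1/(2 - 19/4))**2 = (1/(-11/4))**2 = (-4/11)**2 = 16/121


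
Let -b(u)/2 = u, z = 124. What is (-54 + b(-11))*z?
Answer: -3968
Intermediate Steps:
b(u) = -2*u
(-54 + b(-11))*z = (-54 - 2*(-11))*124 = (-54 + 22)*124 = -32*124 = -3968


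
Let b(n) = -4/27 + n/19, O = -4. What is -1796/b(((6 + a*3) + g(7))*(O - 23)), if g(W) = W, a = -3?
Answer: 230337/748 ≈ 307.94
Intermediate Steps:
b(n) = -4/27 + n/19 (b(n) = -4*1/27 + n*(1/19) = -4/27 + n/19)
-1796/b(((6 + a*3) + g(7))*(O - 23)) = -1796/(-4/27 + (((6 - 3*3) + 7)*(-4 - 23))/19) = -1796/(-4/27 + (((6 - 9) + 7)*(-27))/19) = -1796/(-4/27 + ((-3 + 7)*(-27))/19) = -1796/(-4/27 + (4*(-27))/19) = -1796/(-4/27 + (1/19)*(-108)) = -1796/(-4/27 - 108/19) = -1796/(-2992/513) = -1796*(-513/2992) = 230337/748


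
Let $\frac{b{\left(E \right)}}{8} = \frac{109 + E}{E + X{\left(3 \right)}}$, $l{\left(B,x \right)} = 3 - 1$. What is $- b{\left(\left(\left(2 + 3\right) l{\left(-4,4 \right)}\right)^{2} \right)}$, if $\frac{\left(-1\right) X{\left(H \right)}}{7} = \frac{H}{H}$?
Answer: $- \frac{1672}{93} \approx -17.978$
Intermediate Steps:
$l{\left(B,x \right)} = 2$ ($l{\left(B,x \right)} = 3 - 1 = 2$)
$X{\left(H \right)} = -7$ ($X{\left(H \right)} = - 7 \frac{H}{H} = \left(-7\right) 1 = -7$)
$b{\left(E \right)} = \frac{8 \left(109 + E\right)}{-7 + E}$ ($b{\left(E \right)} = 8 \frac{109 + E}{E - 7} = 8 \frac{109 + E}{-7 + E} = \frac{8 \left(109 + E\right)}{-7 + E}$)
$- b{\left(\left(\left(2 + 3\right) l{\left(-4,4 \right)}\right)^{2} \right)} = - \frac{8 \left(109 + \left(\left(2 + 3\right) 2\right)^{2}\right)}{-7 + \left(\left(2 + 3\right) 2\right)^{2}} = - \frac{8 \left(109 + \left(5 \cdot 2\right)^{2}\right)}{-7 + \left(5 \cdot 2\right)^{2}} = - \frac{8 \left(109 + 10^{2}\right)}{-7 + 10^{2}} = - \frac{8 \left(109 + 100\right)}{-7 + 100} = - \frac{8 \cdot 209}{93} = \left(-1\right) \frac{1672}{93} = - \frac{1672}{93}$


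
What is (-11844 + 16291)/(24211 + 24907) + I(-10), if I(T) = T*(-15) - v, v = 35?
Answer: 5653017/49118 ≈ 115.09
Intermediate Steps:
I(T) = -35 - 15*T (I(T) = T*(-15) - 1*35 = -15*T - 35 = -35 - 15*T)
(-11844 + 16291)/(24211 + 24907) + I(-10) = (-11844 + 16291)/(24211 + 24907) + (-35 - 15*(-10)) = 4447/49118 + (-35 + 150) = 4447*(1/49118) + 115 = 4447/49118 + 115 = 5653017/49118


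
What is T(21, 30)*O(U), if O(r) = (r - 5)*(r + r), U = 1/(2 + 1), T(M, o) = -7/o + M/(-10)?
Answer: 196/27 ≈ 7.2593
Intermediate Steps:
T(M, o) = -7/o - M/10 (T(M, o) = -7/o + M*(-1/10) = -7/o - M/10)
U = 1/3 ≈ 0.33333
O(r) = 2*r*(-5 + r) (O(r) = (-5 + r)*(2*r) = 2*r*(-5 + r))
T(21, 30)*O(U) = (-7/30 - 1/10*21)*(2*(1/3)*(-5 + 1/3)) = (-7*1/30 - 21/10)*(2*(1/3)*(-14/3)) = (-7/30 - 21/10)*(-28/9) = -7/3*(-28/9) = 196/27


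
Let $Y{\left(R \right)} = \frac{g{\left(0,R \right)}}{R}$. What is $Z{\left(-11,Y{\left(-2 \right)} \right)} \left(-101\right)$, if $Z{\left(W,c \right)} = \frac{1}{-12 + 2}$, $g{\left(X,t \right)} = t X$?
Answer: $\frac{101}{10} \approx 10.1$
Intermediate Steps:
$g{\left(X,t \right)} = X t$
$Y{\left(R \right)} = 0$ ($Y{\left(R \right)} = \frac{0 R}{R} = \frac{0}{R} = 0$)
$Z{\left(W,c \right)} = - \frac{1}{10}$ ($Z{\left(W,c \right)} = \frac{1}{-10} = - \frac{1}{10}$)
$Z{\left(-11,Y{\left(-2 \right)} \right)} \left(-101\right) = \left(- \frac{1}{10}\right) \left(-101\right) = \frac{101}{10}$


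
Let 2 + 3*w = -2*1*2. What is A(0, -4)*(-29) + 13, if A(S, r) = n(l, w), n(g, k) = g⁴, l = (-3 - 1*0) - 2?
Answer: -18112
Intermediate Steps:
l = -5 (l = (-3 + 0) - 2 = -3 - 2 = -5)
w = -2 (w = -⅔ + (-2*1*2)/3 = -⅔ + (-2*2)/3 = -⅔ + (⅓)*(-4) = -⅔ - 4/3 = -2)
A(S, r) = 625 (A(S, r) = (-5)⁴ = 625)
A(0, -4)*(-29) + 13 = 625*(-29) + 13 = -18125 + 13 = -18112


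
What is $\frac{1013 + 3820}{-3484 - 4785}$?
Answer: $- \frac{4833}{8269} \approx -0.58447$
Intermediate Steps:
$\frac{1013 + 3820}{-3484 - 4785} = \frac{4833}{-8269} = 4833 \left(- \frac{1}{8269}\right) = - \frac{4833}{8269}$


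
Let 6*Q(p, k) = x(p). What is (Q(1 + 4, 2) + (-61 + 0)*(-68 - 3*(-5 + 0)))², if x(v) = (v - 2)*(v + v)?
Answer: 10484644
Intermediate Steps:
x(v) = 2*v*(-2 + v) (x(v) = (-2 + v)*(2*v) = 2*v*(-2 + v))
Q(p, k) = p*(-2 + p)/3 (Q(p, k) = (2*p*(-2 + p))/6 = p*(-2 + p)/3)
(Q(1 + 4, 2) + (-61 + 0)*(-68 - 3*(-5 + 0)))² = ((1 + 4)*(-2 + (1 + 4))/3 + (-61 + 0)*(-68 - 3*(-5 + 0)))² = ((⅓)*5*(-2 + 5) - 61*(-68 - 3*(-5)))² = ((⅓)*5*3 - 61*(-68 + 15))² = (5 - 61*(-53))² = (5 + 3233)² = 3238² = 10484644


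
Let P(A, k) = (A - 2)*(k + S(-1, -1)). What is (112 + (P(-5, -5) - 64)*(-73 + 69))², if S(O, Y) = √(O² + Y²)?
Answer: 53552 + 12768*√2 ≈ 71609.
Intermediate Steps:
P(A, k) = (-2 + A)*(k + √2) (P(A, k) = (A - 2)*(k + √((-1)² + (-1)²)) = (-2 + A)*(k + √(1 + 1)) = (-2 + A)*(k + √2))
(112 + (P(-5, -5) - 64)*(-73 + 69))² = (112 + ((-2*(-5) - 2*√2 - 5*(-5) - 5*√2) - 64)*(-73 + 69))² = (112 + ((10 - 2*√2 + 25 - 5*√2) - 64)*(-4))² = (112 + ((35 - 7*√2) - 64)*(-4))² = (112 + (-29 - 7*√2)*(-4))² = (112 + (116 + 28*√2))² = (228 + 28*√2)²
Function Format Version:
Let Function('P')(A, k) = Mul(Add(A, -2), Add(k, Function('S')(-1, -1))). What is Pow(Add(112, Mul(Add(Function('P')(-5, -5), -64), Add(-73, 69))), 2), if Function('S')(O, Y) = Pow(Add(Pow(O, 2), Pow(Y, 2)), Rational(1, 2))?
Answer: Add(53552, Mul(12768, Pow(2, Rational(1, 2)))) ≈ 71609.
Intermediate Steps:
Function('P')(A, k) = Mul(Add(-2, A), Add(k, Pow(2, Rational(1, 2)))) (Function('P')(A, k) = Mul(Add(A, -2), Add(k, Pow(Add(Pow(-1, 2), Pow(-1, 2)), Rational(1, 2)))) = Mul(Add(-2, A), Add(k, Pow(Add(1, 1), Rational(1, 2)))) = Mul(Add(-2, A), Add(k, Pow(2, Rational(1, 2)))))
Pow(Add(112, Mul(Add(Function('P')(-5, -5), -64), Add(-73, 69))), 2) = Pow(Add(112, Mul(Add(Add(Mul(-2, -5), Mul(-2, Pow(2, Rational(1, 2))), Mul(-5, -5), Mul(-5, Pow(2, Rational(1, 2)))), -64), Add(-73, 69))), 2) = Pow(Add(112, Mul(Add(Add(10, Mul(-2, Pow(2, Rational(1, 2))), 25, Mul(-5, Pow(2, Rational(1, 2)))), -64), -4)), 2) = Pow(Add(112, Mul(Add(Add(35, Mul(-7, Pow(2, Rational(1, 2)))), -64), -4)), 2) = Pow(Add(112, Mul(Add(-29, Mul(-7, Pow(2, Rational(1, 2)))), -4)), 2) = Pow(Add(112, Add(116, Mul(28, Pow(2, Rational(1, 2))))), 2) = Pow(Add(228, Mul(28, Pow(2, Rational(1, 2)))), 2)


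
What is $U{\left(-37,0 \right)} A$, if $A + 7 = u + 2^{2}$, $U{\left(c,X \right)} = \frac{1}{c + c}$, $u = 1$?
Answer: $\frac{1}{37} \approx 0.027027$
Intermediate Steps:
$U{\left(c,X \right)} = \frac{1}{2 c}$
$A = -2$ ($A = -7 + \left(1 + 2^{2}\right) = -7 + \left(1 + 4\right) = -7 + 5 = -2$)
$U{\left(-37,0 \right)} A = \frac{1}{2 \left(-37\right)} \left(-2\right) = \frac{1}{2} \left(- \frac{1}{37}\right) \left(-2\right) = \left(- \frac{1}{74}\right) \left(-2\right) = \frac{1}{37}$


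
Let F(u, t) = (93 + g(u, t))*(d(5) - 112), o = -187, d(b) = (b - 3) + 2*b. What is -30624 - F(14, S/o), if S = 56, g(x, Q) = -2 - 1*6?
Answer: -22124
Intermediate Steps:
d(b) = -3 + 3*b (d(b) = (-3 + b) + 2*b = -3 + 3*b)
g(x, Q) = -8 (g(x, Q) = -2 - 6 = -8)
F(u, t) = -8500 (F(u, t) = (93 - 8)*((-3 + 3*5) - 112) = 85*((-3 + 15) - 112) = 85*(12 - 112) = 85*(-100) = -8500)
-30624 - F(14, S/o) = -30624 - 1*(-8500) = -30624 + 8500 = -22124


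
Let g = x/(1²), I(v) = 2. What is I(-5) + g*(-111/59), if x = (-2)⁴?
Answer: -1658/59 ≈ -28.102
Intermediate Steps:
x = 16
g = 16 (g = 16/(1²) = 16/1 = 16*1 = 16)
I(-5) + g*(-111/59) = 2 + 16*(-111/59) = 2 - 1776/59 = -1658/59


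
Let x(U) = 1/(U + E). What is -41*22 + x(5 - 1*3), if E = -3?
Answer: -903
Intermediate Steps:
x(U) = 1/(-3 + U) (x(U) = 1/(U - 3) = 1/(-3 + U))
-41*22 + x(5 - 1*3) = -41*22 + 1/(-3 + (5 - 1*3)) = -902 + 1/(-3 + (5 - 3)) = -902 + 1/(-3 + 2) = -902 + 1/(-1) = -902 - 1 = -903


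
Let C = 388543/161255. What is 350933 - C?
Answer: 56589312372/161255 ≈ 3.5093e+5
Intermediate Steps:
C = 388543/161255 (C = 388543*(1/161255) = 388543/161255 ≈ 2.4095)
350933 - C = 350933 - 1*388543/161255 = 350933 - 388543/161255 = 56589312372/161255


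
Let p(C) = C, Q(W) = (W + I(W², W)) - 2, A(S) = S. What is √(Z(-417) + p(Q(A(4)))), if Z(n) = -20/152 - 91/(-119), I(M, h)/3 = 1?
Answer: √2350794/646 ≈ 2.3734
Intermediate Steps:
I(M, h) = 3 (I(M, h) = 3*1 = 3)
Q(W) = 1 + W (Q(W) = (W + 3) - 2 = (3 + W) - 2 = 1 + W)
Z(n) = 409/646 (Z(n) = -20*1/152 - 91*(-1/119) = -5/38 + 13/17 = 409/646)
√(Z(-417) + p(Q(A(4)))) = √(409/646 + (1 + 4)) = √(409/646 + 5) = √(3639/646) = √2350794/646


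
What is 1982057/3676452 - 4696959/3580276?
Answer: -1271479150217/1645339107594 ≈ -0.77278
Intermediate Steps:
1982057/3676452 - 4696959/3580276 = -1271479150217/1645339107594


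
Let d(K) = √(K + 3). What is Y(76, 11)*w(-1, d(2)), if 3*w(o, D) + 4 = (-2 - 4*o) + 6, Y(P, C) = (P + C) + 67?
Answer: 616/3 ≈ 205.33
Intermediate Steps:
Y(P, C) = 67 + C + P (Y(P, C) = (C + P) + 67 = 67 + C + P)
d(K) = √(3 + K)
w(o, D) = -4*o/3 (w(o, D) = -4/3 + ((-2 - 4*o) + 6)/3 = -4/3 + (4 - 4*o)/3 = -4/3 + (4/3 - 4*o/3) = -4*o/3)
Y(76, 11)*w(-1, d(2)) = (67 + 11 + 76)*(-4/3*(-1)) = 154*(4/3) = 616/3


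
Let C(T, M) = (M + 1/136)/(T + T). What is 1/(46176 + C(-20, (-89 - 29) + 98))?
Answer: 5440/251200159 ≈ 2.1656e-5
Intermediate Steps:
C(T, M) = (1/136 + M)/(2*T) (C(T, M) = (M + 1/136)/((2*T)) = (1/136 + M)*(1/(2*T)) = (1/136 + M)/(2*T))
1/(46176 + C(-20, (-89 - 29) + 98)) = 1/(46176 + (1/272)*(1 + 136*((-89 - 29) + 98))/(-20)) = 1/(46176 + (1/272)*(-1/20)*(1 + 136*(-118 + 98))) = 1/(46176 + (1/272)*(-1/20)*(1 + 136*(-20))) = 1/(46176 + (1/272)*(-1/20)*(1 - 2720)) = 1/(46176 + (1/272)*(-1/20)*(-2719)) = 1/(46176 + 2719/5440) = 1/(251200159/5440) = 5440/251200159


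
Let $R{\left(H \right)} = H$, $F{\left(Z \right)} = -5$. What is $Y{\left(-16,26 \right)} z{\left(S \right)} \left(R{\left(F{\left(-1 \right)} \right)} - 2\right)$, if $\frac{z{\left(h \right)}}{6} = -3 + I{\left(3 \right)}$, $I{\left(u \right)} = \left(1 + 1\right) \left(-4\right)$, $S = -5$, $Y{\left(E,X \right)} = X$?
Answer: $12012$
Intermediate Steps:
$I{\left(u \right)} = -8$ ($I{\left(u \right)} = 2 \left(-4\right) = -8$)
$z{\left(h \right)} = -66$ ($z{\left(h \right)} = 6 \left(-3 - 8\right) = 6 \left(-11\right) = -66$)
$Y{\left(-16,26 \right)} z{\left(S \right)} \left(R{\left(F{\left(-1 \right)} \right)} - 2\right) = 26 \left(- 66 \left(-5 - 2\right)\right) = 26 \left(\left(-66\right) \left(-7\right)\right) = 26 \cdot 462 = 12012$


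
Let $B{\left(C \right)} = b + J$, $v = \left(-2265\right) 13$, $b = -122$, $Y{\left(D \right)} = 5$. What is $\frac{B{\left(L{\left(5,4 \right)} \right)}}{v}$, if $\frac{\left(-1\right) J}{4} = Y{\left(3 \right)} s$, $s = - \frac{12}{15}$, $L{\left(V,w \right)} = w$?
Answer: $\frac{106}{29445} \approx 0.0035999$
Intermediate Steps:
$s = - \frac{4}{5}$ ($s = \left(-12\right) \frac{1}{15} = - \frac{4}{5} \approx -0.8$)
$v = -29445$
$J = 16$ ($J = - 4 \cdot 5 \left(- \frac{4}{5}\right) = \left(-4\right) \left(-4\right) = 16$)
$B{\left(C \right)} = -106$ ($B{\left(C \right)} = -122 + 16 = -106$)
$\frac{B{\left(L{\left(5,4 \right)} \right)}}{v} = - \frac{106}{-29445} = \left(-106\right) \left(- \frac{1}{29445}\right) = \frac{106}{29445}$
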